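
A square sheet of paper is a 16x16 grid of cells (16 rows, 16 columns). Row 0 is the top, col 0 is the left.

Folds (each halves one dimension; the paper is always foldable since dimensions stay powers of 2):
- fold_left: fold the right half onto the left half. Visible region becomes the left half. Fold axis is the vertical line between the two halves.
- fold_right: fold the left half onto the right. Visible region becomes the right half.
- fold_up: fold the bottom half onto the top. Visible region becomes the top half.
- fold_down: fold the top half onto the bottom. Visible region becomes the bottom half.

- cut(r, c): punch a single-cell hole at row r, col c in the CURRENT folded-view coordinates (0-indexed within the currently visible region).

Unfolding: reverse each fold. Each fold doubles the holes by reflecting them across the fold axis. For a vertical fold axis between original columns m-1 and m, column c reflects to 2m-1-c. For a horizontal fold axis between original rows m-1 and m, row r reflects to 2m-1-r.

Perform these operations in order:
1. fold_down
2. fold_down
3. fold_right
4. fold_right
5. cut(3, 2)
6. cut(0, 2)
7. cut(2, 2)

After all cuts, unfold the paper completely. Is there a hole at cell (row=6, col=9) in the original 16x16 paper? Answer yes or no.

Op 1 fold_down: fold axis h@8; visible region now rows[8,16) x cols[0,16) = 8x16
Op 2 fold_down: fold axis h@12; visible region now rows[12,16) x cols[0,16) = 4x16
Op 3 fold_right: fold axis v@8; visible region now rows[12,16) x cols[8,16) = 4x8
Op 4 fold_right: fold axis v@12; visible region now rows[12,16) x cols[12,16) = 4x4
Op 5 cut(3, 2): punch at orig (15,14); cuts so far [(15, 14)]; region rows[12,16) x cols[12,16) = 4x4
Op 6 cut(0, 2): punch at orig (12,14); cuts so far [(12, 14), (15, 14)]; region rows[12,16) x cols[12,16) = 4x4
Op 7 cut(2, 2): punch at orig (14,14); cuts so far [(12, 14), (14, 14), (15, 14)]; region rows[12,16) x cols[12,16) = 4x4
Unfold 1 (reflect across v@12): 6 holes -> [(12, 9), (12, 14), (14, 9), (14, 14), (15, 9), (15, 14)]
Unfold 2 (reflect across v@8): 12 holes -> [(12, 1), (12, 6), (12, 9), (12, 14), (14, 1), (14, 6), (14, 9), (14, 14), (15, 1), (15, 6), (15, 9), (15, 14)]
Unfold 3 (reflect across h@12): 24 holes -> [(8, 1), (8, 6), (8, 9), (8, 14), (9, 1), (9, 6), (9, 9), (9, 14), (11, 1), (11, 6), (11, 9), (11, 14), (12, 1), (12, 6), (12, 9), (12, 14), (14, 1), (14, 6), (14, 9), (14, 14), (15, 1), (15, 6), (15, 9), (15, 14)]
Unfold 4 (reflect across h@8): 48 holes -> [(0, 1), (0, 6), (0, 9), (0, 14), (1, 1), (1, 6), (1, 9), (1, 14), (3, 1), (3, 6), (3, 9), (3, 14), (4, 1), (4, 6), (4, 9), (4, 14), (6, 1), (6, 6), (6, 9), (6, 14), (7, 1), (7, 6), (7, 9), (7, 14), (8, 1), (8, 6), (8, 9), (8, 14), (9, 1), (9, 6), (9, 9), (9, 14), (11, 1), (11, 6), (11, 9), (11, 14), (12, 1), (12, 6), (12, 9), (12, 14), (14, 1), (14, 6), (14, 9), (14, 14), (15, 1), (15, 6), (15, 9), (15, 14)]
Holes: [(0, 1), (0, 6), (0, 9), (0, 14), (1, 1), (1, 6), (1, 9), (1, 14), (3, 1), (3, 6), (3, 9), (3, 14), (4, 1), (4, 6), (4, 9), (4, 14), (6, 1), (6, 6), (6, 9), (6, 14), (7, 1), (7, 6), (7, 9), (7, 14), (8, 1), (8, 6), (8, 9), (8, 14), (9, 1), (9, 6), (9, 9), (9, 14), (11, 1), (11, 6), (11, 9), (11, 14), (12, 1), (12, 6), (12, 9), (12, 14), (14, 1), (14, 6), (14, 9), (14, 14), (15, 1), (15, 6), (15, 9), (15, 14)]

Answer: yes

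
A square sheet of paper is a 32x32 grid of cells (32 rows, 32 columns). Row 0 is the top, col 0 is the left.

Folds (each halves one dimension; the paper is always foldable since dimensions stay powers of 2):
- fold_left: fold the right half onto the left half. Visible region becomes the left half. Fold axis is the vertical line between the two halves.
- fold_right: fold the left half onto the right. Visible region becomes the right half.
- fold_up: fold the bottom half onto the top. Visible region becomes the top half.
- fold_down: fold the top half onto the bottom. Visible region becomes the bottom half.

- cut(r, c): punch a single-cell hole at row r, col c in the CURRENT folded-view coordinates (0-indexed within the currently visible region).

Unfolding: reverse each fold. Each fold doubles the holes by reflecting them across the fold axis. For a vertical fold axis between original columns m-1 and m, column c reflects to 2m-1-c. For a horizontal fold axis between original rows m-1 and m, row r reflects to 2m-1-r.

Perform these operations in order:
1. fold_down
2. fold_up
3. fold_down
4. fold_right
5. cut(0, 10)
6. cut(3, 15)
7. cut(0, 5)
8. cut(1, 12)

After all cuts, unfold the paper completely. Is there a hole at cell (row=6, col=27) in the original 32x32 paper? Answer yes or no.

Op 1 fold_down: fold axis h@16; visible region now rows[16,32) x cols[0,32) = 16x32
Op 2 fold_up: fold axis h@24; visible region now rows[16,24) x cols[0,32) = 8x32
Op 3 fold_down: fold axis h@20; visible region now rows[20,24) x cols[0,32) = 4x32
Op 4 fold_right: fold axis v@16; visible region now rows[20,24) x cols[16,32) = 4x16
Op 5 cut(0, 10): punch at orig (20,26); cuts so far [(20, 26)]; region rows[20,24) x cols[16,32) = 4x16
Op 6 cut(3, 15): punch at orig (23,31); cuts so far [(20, 26), (23, 31)]; region rows[20,24) x cols[16,32) = 4x16
Op 7 cut(0, 5): punch at orig (20,21); cuts so far [(20, 21), (20, 26), (23, 31)]; region rows[20,24) x cols[16,32) = 4x16
Op 8 cut(1, 12): punch at orig (21,28); cuts so far [(20, 21), (20, 26), (21, 28), (23, 31)]; region rows[20,24) x cols[16,32) = 4x16
Unfold 1 (reflect across v@16): 8 holes -> [(20, 5), (20, 10), (20, 21), (20, 26), (21, 3), (21, 28), (23, 0), (23, 31)]
Unfold 2 (reflect across h@20): 16 holes -> [(16, 0), (16, 31), (18, 3), (18, 28), (19, 5), (19, 10), (19, 21), (19, 26), (20, 5), (20, 10), (20, 21), (20, 26), (21, 3), (21, 28), (23, 0), (23, 31)]
Unfold 3 (reflect across h@24): 32 holes -> [(16, 0), (16, 31), (18, 3), (18, 28), (19, 5), (19, 10), (19, 21), (19, 26), (20, 5), (20, 10), (20, 21), (20, 26), (21, 3), (21, 28), (23, 0), (23, 31), (24, 0), (24, 31), (26, 3), (26, 28), (27, 5), (27, 10), (27, 21), (27, 26), (28, 5), (28, 10), (28, 21), (28, 26), (29, 3), (29, 28), (31, 0), (31, 31)]
Unfold 4 (reflect across h@16): 64 holes -> [(0, 0), (0, 31), (2, 3), (2, 28), (3, 5), (3, 10), (3, 21), (3, 26), (4, 5), (4, 10), (4, 21), (4, 26), (5, 3), (5, 28), (7, 0), (7, 31), (8, 0), (8, 31), (10, 3), (10, 28), (11, 5), (11, 10), (11, 21), (11, 26), (12, 5), (12, 10), (12, 21), (12, 26), (13, 3), (13, 28), (15, 0), (15, 31), (16, 0), (16, 31), (18, 3), (18, 28), (19, 5), (19, 10), (19, 21), (19, 26), (20, 5), (20, 10), (20, 21), (20, 26), (21, 3), (21, 28), (23, 0), (23, 31), (24, 0), (24, 31), (26, 3), (26, 28), (27, 5), (27, 10), (27, 21), (27, 26), (28, 5), (28, 10), (28, 21), (28, 26), (29, 3), (29, 28), (31, 0), (31, 31)]
Holes: [(0, 0), (0, 31), (2, 3), (2, 28), (3, 5), (3, 10), (3, 21), (3, 26), (4, 5), (4, 10), (4, 21), (4, 26), (5, 3), (5, 28), (7, 0), (7, 31), (8, 0), (8, 31), (10, 3), (10, 28), (11, 5), (11, 10), (11, 21), (11, 26), (12, 5), (12, 10), (12, 21), (12, 26), (13, 3), (13, 28), (15, 0), (15, 31), (16, 0), (16, 31), (18, 3), (18, 28), (19, 5), (19, 10), (19, 21), (19, 26), (20, 5), (20, 10), (20, 21), (20, 26), (21, 3), (21, 28), (23, 0), (23, 31), (24, 0), (24, 31), (26, 3), (26, 28), (27, 5), (27, 10), (27, 21), (27, 26), (28, 5), (28, 10), (28, 21), (28, 26), (29, 3), (29, 28), (31, 0), (31, 31)]

Answer: no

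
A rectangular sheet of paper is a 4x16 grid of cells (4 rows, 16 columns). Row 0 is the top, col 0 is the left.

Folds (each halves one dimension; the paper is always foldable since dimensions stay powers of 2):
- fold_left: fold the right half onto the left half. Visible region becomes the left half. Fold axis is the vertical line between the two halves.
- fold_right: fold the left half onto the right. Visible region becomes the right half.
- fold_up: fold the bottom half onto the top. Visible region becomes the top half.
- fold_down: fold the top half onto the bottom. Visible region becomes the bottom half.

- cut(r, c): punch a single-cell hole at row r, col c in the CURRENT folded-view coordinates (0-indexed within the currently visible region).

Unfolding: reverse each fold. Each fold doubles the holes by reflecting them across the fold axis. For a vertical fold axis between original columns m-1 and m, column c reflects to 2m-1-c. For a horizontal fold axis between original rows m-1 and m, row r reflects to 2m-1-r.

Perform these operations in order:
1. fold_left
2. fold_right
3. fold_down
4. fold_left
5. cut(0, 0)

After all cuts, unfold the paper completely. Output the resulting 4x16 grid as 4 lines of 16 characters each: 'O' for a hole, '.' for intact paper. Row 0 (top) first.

Op 1 fold_left: fold axis v@8; visible region now rows[0,4) x cols[0,8) = 4x8
Op 2 fold_right: fold axis v@4; visible region now rows[0,4) x cols[4,8) = 4x4
Op 3 fold_down: fold axis h@2; visible region now rows[2,4) x cols[4,8) = 2x4
Op 4 fold_left: fold axis v@6; visible region now rows[2,4) x cols[4,6) = 2x2
Op 5 cut(0, 0): punch at orig (2,4); cuts so far [(2, 4)]; region rows[2,4) x cols[4,6) = 2x2
Unfold 1 (reflect across v@6): 2 holes -> [(2, 4), (2, 7)]
Unfold 2 (reflect across h@2): 4 holes -> [(1, 4), (1, 7), (2, 4), (2, 7)]
Unfold 3 (reflect across v@4): 8 holes -> [(1, 0), (1, 3), (1, 4), (1, 7), (2, 0), (2, 3), (2, 4), (2, 7)]
Unfold 4 (reflect across v@8): 16 holes -> [(1, 0), (1, 3), (1, 4), (1, 7), (1, 8), (1, 11), (1, 12), (1, 15), (2, 0), (2, 3), (2, 4), (2, 7), (2, 8), (2, 11), (2, 12), (2, 15)]

Answer: ................
O..OO..OO..OO..O
O..OO..OO..OO..O
................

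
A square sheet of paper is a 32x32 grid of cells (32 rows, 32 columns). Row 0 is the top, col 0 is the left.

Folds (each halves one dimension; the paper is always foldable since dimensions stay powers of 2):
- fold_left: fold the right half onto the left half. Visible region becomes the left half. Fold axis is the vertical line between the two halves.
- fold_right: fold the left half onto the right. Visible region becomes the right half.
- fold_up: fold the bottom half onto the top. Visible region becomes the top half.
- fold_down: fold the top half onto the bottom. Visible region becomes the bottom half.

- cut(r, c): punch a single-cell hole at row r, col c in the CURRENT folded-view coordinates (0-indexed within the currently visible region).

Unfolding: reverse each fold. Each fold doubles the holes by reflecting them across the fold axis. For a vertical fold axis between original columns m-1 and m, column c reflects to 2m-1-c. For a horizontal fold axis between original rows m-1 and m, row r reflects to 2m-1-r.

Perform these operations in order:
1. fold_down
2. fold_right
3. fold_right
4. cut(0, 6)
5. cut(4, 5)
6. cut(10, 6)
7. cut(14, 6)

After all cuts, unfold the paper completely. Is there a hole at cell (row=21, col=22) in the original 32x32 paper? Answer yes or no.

Answer: no

Derivation:
Op 1 fold_down: fold axis h@16; visible region now rows[16,32) x cols[0,32) = 16x32
Op 2 fold_right: fold axis v@16; visible region now rows[16,32) x cols[16,32) = 16x16
Op 3 fold_right: fold axis v@24; visible region now rows[16,32) x cols[24,32) = 16x8
Op 4 cut(0, 6): punch at orig (16,30); cuts so far [(16, 30)]; region rows[16,32) x cols[24,32) = 16x8
Op 5 cut(4, 5): punch at orig (20,29); cuts so far [(16, 30), (20, 29)]; region rows[16,32) x cols[24,32) = 16x8
Op 6 cut(10, 6): punch at orig (26,30); cuts so far [(16, 30), (20, 29), (26, 30)]; region rows[16,32) x cols[24,32) = 16x8
Op 7 cut(14, 6): punch at orig (30,30); cuts so far [(16, 30), (20, 29), (26, 30), (30, 30)]; region rows[16,32) x cols[24,32) = 16x8
Unfold 1 (reflect across v@24): 8 holes -> [(16, 17), (16, 30), (20, 18), (20, 29), (26, 17), (26, 30), (30, 17), (30, 30)]
Unfold 2 (reflect across v@16): 16 holes -> [(16, 1), (16, 14), (16, 17), (16, 30), (20, 2), (20, 13), (20, 18), (20, 29), (26, 1), (26, 14), (26, 17), (26, 30), (30, 1), (30, 14), (30, 17), (30, 30)]
Unfold 3 (reflect across h@16): 32 holes -> [(1, 1), (1, 14), (1, 17), (1, 30), (5, 1), (5, 14), (5, 17), (5, 30), (11, 2), (11, 13), (11, 18), (11, 29), (15, 1), (15, 14), (15, 17), (15, 30), (16, 1), (16, 14), (16, 17), (16, 30), (20, 2), (20, 13), (20, 18), (20, 29), (26, 1), (26, 14), (26, 17), (26, 30), (30, 1), (30, 14), (30, 17), (30, 30)]
Holes: [(1, 1), (1, 14), (1, 17), (1, 30), (5, 1), (5, 14), (5, 17), (5, 30), (11, 2), (11, 13), (11, 18), (11, 29), (15, 1), (15, 14), (15, 17), (15, 30), (16, 1), (16, 14), (16, 17), (16, 30), (20, 2), (20, 13), (20, 18), (20, 29), (26, 1), (26, 14), (26, 17), (26, 30), (30, 1), (30, 14), (30, 17), (30, 30)]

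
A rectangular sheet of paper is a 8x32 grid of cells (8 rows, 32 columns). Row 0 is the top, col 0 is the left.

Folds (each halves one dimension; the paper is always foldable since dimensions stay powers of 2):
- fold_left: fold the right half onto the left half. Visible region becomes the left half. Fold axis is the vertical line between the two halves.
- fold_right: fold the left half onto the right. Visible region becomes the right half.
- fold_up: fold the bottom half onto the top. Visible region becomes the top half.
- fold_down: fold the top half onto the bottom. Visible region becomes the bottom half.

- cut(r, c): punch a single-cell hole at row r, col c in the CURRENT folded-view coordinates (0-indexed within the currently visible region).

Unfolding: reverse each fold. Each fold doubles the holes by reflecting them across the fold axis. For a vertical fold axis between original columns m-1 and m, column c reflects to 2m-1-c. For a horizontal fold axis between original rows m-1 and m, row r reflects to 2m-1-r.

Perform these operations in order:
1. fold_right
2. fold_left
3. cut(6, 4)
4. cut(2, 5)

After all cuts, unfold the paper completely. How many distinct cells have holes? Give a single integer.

Answer: 8

Derivation:
Op 1 fold_right: fold axis v@16; visible region now rows[0,8) x cols[16,32) = 8x16
Op 2 fold_left: fold axis v@24; visible region now rows[0,8) x cols[16,24) = 8x8
Op 3 cut(6, 4): punch at orig (6,20); cuts so far [(6, 20)]; region rows[0,8) x cols[16,24) = 8x8
Op 4 cut(2, 5): punch at orig (2,21); cuts so far [(2, 21), (6, 20)]; region rows[0,8) x cols[16,24) = 8x8
Unfold 1 (reflect across v@24): 4 holes -> [(2, 21), (2, 26), (6, 20), (6, 27)]
Unfold 2 (reflect across v@16): 8 holes -> [(2, 5), (2, 10), (2, 21), (2, 26), (6, 4), (6, 11), (6, 20), (6, 27)]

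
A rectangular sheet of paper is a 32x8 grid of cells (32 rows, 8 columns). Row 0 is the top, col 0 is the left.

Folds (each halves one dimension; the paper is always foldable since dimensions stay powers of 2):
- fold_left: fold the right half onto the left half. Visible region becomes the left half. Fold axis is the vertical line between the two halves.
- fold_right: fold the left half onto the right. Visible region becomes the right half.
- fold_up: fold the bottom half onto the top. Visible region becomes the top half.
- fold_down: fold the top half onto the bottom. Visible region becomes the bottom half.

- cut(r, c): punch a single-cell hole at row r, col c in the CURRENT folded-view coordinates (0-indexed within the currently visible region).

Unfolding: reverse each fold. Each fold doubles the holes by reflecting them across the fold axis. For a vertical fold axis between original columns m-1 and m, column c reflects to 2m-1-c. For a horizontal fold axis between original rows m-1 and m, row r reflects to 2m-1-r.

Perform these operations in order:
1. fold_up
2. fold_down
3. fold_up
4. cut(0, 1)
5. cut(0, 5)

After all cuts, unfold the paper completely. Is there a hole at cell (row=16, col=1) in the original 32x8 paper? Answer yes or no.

Op 1 fold_up: fold axis h@16; visible region now rows[0,16) x cols[0,8) = 16x8
Op 2 fold_down: fold axis h@8; visible region now rows[8,16) x cols[0,8) = 8x8
Op 3 fold_up: fold axis h@12; visible region now rows[8,12) x cols[0,8) = 4x8
Op 4 cut(0, 1): punch at orig (8,1); cuts so far [(8, 1)]; region rows[8,12) x cols[0,8) = 4x8
Op 5 cut(0, 5): punch at orig (8,5); cuts so far [(8, 1), (8, 5)]; region rows[8,12) x cols[0,8) = 4x8
Unfold 1 (reflect across h@12): 4 holes -> [(8, 1), (8, 5), (15, 1), (15, 5)]
Unfold 2 (reflect across h@8): 8 holes -> [(0, 1), (0, 5), (7, 1), (7, 5), (8, 1), (8, 5), (15, 1), (15, 5)]
Unfold 3 (reflect across h@16): 16 holes -> [(0, 1), (0, 5), (7, 1), (7, 5), (8, 1), (8, 5), (15, 1), (15, 5), (16, 1), (16, 5), (23, 1), (23, 5), (24, 1), (24, 5), (31, 1), (31, 5)]
Holes: [(0, 1), (0, 5), (7, 1), (7, 5), (8, 1), (8, 5), (15, 1), (15, 5), (16, 1), (16, 5), (23, 1), (23, 5), (24, 1), (24, 5), (31, 1), (31, 5)]

Answer: yes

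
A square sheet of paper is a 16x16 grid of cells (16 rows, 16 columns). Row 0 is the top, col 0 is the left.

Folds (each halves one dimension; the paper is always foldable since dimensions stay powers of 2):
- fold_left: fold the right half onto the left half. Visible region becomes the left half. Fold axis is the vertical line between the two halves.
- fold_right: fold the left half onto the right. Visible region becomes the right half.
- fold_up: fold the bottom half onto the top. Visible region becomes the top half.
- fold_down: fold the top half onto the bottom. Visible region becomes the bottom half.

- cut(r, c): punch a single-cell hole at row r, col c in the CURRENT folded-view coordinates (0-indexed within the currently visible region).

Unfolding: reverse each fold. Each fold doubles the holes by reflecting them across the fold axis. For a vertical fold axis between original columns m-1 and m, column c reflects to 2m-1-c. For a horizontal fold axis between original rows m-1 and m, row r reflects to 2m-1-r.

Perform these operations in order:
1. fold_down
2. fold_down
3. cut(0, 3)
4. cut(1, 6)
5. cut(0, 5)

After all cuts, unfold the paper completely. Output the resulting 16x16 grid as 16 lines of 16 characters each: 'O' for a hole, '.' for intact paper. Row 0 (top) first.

Op 1 fold_down: fold axis h@8; visible region now rows[8,16) x cols[0,16) = 8x16
Op 2 fold_down: fold axis h@12; visible region now rows[12,16) x cols[0,16) = 4x16
Op 3 cut(0, 3): punch at orig (12,3); cuts so far [(12, 3)]; region rows[12,16) x cols[0,16) = 4x16
Op 4 cut(1, 6): punch at orig (13,6); cuts so far [(12, 3), (13, 6)]; region rows[12,16) x cols[0,16) = 4x16
Op 5 cut(0, 5): punch at orig (12,5); cuts so far [(12, 3), (12, 5), (13, 6)]; region rows[12,16) x cols[0,16) = 4x16
Unfold 1 (reflect across h@12): 6 holes -> [(10, 6), (11, 3), (11, 5), (12, 3), (12, 5), (13, 6)]
Unfold 2 (reflect across h@8): 12 holes -> [(2, 6), (3, 3), (3, 5), (4, 3), (4, 5), (5, 6), (10, 6), (11, 3), (11, 5), (12, 3), (12, 5), (13, 6)]

Answer: ................
................
......O.........
...O.O..........
...O.O..........
......O.........
................
................
................
................
......O.........
...O.O..........
...O.O..........
......O.........
................
................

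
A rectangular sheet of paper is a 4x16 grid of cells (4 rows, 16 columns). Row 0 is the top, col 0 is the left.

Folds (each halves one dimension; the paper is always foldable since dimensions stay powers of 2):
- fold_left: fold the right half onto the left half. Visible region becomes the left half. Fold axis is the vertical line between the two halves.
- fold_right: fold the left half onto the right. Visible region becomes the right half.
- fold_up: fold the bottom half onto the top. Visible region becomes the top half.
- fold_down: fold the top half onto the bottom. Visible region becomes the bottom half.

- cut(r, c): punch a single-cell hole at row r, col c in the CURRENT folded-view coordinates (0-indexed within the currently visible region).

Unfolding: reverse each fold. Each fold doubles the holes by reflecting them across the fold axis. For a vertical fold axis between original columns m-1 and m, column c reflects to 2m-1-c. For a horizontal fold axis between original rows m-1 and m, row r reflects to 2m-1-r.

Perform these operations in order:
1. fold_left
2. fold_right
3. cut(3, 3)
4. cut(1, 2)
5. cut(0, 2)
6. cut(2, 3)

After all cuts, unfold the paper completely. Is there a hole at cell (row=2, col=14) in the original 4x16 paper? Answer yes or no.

Answer: no

Derivation:
Op 1 fold_left: fold axis v@8; visible region now rows[0,4) x cols[0,8) = 4x8
Op 2 fold_right: fold axis v@4; visible region now rows[0,4) x cols[4,8) = 4x4
Op 3 cut(3, 3): punch at orig (3,7); cuts so far [(3, 7)]; region rows[0,4) x cols[4,8) = 4x4
Op 4 cut(1, 2): punch at orig (1,6); cuts so far [(1, 6), (3, 7)]; region rows[0,4) x cols[4,8) = 4x4
Op 5 cut(0, 2): punch at orig (0,6); cuts so far [(0, 6), (1, 6), (3, 7)]; region rows[0,4) x cols[4,8) = 4x4
Op 6 cut(2, 3): punch at orig (2,7); cuts so far [(0, 6), (1, 6), (2, 7), (3, 7)]; region rows[0,4) x cols[4,8) = 4x4
Unfold 1 (reflect across v@4): 8 holes -> [(0, 1), (0, 6), (1, 1), (1, 6), (2, 0), (2, 7), (3, 0), (3, 7)]
Unfold 2 (reflect across v@8): 16 holes -> [(0, 1), (0, 6), (0, 9), (0, 14), (1, 1), (1, 6), (1, 9), (1, 14), (2, 0), (2, 7), (2, 8), (2, 15), (3, 0), (3, 7), (3, 8), (3, 15)]
Holes: [(0, 1), (0, 6), (0, 9), (0, 14), (1, 1), (1, 6), (1, 9), (1, 14), (2, 0), (2, 7), (2, 8), (2, 15), (3, 0), (3, 7), (3, 8), (3, 15)]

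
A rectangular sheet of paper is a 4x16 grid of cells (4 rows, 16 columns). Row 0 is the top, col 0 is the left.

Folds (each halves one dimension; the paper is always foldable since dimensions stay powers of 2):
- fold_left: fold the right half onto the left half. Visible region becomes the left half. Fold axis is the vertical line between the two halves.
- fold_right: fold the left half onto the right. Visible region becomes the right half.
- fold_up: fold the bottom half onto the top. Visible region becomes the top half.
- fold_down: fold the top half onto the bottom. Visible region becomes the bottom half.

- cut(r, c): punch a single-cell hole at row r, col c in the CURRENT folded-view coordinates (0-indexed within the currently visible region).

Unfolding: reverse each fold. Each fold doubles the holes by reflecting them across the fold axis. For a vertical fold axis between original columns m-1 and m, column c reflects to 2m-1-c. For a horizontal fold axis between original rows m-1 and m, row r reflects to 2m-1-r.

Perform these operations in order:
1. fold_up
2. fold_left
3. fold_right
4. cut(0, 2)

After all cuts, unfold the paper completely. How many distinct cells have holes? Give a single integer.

Answer: 8

Derivation:
Op 1 fold_up: fold axis h@2; visible region now rows[0,2) x cols[0,16) = 2x16
Op 2 fold_left: fold axis v@8; visible region now rows[0,2) x cols[0,8) = 2x8
Op 3 fold_right: fold axis v@4; visible region now rows[0,2) x cols[4,8) = 2x4
Op 4 cut(0, 2): punch at orig (0,6); cuts so far [(0, 6)]; region rows[0,2) x cols[4,8) = 2x4
Unfold 1 (reflect across v@4): 2 holes -> [(0, 1), (0, 6)]
Unfold 2 (reflect across v@8): 4 holes -> [(0, 1), (0, 6), (0, 9), (0, 14)]
Unfold 3 (reflect across h@2): 8 holes -> [(0, 1), (0, 6), (0, 9), (0, 14), (3, 1), (3, 6), (3, 9), (3, 14)]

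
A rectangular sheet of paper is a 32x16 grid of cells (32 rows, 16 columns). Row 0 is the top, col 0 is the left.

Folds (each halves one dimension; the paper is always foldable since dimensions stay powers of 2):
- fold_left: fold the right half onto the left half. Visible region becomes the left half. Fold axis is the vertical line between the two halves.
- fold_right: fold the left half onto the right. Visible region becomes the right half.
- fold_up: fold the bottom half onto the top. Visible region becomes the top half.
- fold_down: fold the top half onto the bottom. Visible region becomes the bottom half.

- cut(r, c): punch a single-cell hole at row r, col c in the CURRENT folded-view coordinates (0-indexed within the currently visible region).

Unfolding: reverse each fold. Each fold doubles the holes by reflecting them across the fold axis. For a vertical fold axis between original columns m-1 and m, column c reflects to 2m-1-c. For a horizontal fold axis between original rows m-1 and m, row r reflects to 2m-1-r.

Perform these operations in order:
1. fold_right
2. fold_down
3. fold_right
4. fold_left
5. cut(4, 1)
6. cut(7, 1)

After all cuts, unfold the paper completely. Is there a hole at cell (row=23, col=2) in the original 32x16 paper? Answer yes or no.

Answer: yes

Derivation:
Op 1 fold_right: fold axis v@8; visible region now rows[0,32) x cols[8,16) = 32x8
Op 2 fold_down: fold axis h@16; visible region now rows[16,32) x cols[8,16) = 16x8
Op 3 fold_right: fold axis v@12; visible region now rows[16,32) x cols[12,16) = 16x4
Op 4 fold_left: fold axis v@14; visible region now rows[16,32) x cols[12,14) = 16x2
Op 5 cut(4, 1): punch at orig (20,13); cuts so far [(20, 13)]; region rows[16,32) x cols[12,14) = 16x2
Op 6 cut(7, 1): punch at orig (23,13); cuts so far [(20, 13), (23, 13)]; region rows[16,32) x cols[12,14) = 16x2
Unfold 1 (reflect across v@14): 4 holes -> [(20, 13), (20, 14), (23, 13), (23, 14)]
Unfold 2 (reflect across v@12): 8 holes -> [(20, 9), (20, 10), (20, 13), (20, 14), (23, 9), (23, 10), (23, 13), (23, 14)]
Unfold 3 (reflect across h@16): 16 holes -> [(8, 9), (8, 10), (8, 13), (8, 14), (11, 9), (11, 10), (11, 13), (11, 14), (20, 9), (20, 10), (20, 13), (20, 14), (23, 9), (23, 10), (23, 13), (23, 14)]
Unfold 4 (reflect across v@8): 32 holes -> [(8, 1), (8, 2), (8, 5), (8, 6), (8, 9), (8, 10), (8, 13), (8, 14), (11, 1), (11, 2), (11, 5), (11, 6), (11, 9), (11, 10), (11, 13), (11, 14), (20, 1), (20, 2), (20, 5), (20, 6), (20, 9), (20, 10), (20, 13), (20, 14), (23, 1), (23, 2), (23, 5), (23, 6), (23, 9), (23, 10), (23, 13), (23, 14)]
Holes: [(8, 1), (8, 2), (8, 5), (8, 6), (8, 9), (8, 10), (8, 13), (8, 14), (11, 1), (11, 2), (11, 5), (11, 6), (11, 9), (11, 10), (11, 13), (11, 14), (20, 1), (20, 2), (20, 5), (20, 6), (20, 9), (20, 10), (20, 13), (20, 14), (23, 1), (23, 2), (23, 5), (23, 6), (23, 9), (23, 10), (23, 13), (23, 14)]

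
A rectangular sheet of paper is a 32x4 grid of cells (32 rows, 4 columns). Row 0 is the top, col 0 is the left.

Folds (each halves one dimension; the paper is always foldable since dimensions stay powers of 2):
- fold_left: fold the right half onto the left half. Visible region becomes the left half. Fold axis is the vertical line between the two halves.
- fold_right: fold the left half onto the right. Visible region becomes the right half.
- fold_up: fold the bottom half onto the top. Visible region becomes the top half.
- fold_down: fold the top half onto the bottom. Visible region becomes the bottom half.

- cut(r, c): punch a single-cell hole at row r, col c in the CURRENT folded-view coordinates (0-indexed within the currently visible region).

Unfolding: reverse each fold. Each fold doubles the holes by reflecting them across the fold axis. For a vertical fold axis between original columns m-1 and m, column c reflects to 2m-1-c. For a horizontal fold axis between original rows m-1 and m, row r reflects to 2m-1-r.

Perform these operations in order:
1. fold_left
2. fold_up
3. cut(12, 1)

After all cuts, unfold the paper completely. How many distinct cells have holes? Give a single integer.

Answer: 4

Derivation:
Op 1 fold_left: fold axis v@2; visible region now rows[0,32) x cols[0,2) = 32x2
Op 2 fold_up: fold axis h@16; visible region now rows[0,16) x cols[0,2) = 16x2
Op 3 cut(12, 1): punch at orig (12,1); cuts so far [(12, 1)]; region rows[0,16) x cols[0,2) = 16x2
Unfold 1 (reflect across h@16): 2 holes -> [(12, 1), (19, 1)]
Unfold 2 (reflect across v@2): 4 holes -> [(12, 1), (12, 2), (19, 1), (19, 2)]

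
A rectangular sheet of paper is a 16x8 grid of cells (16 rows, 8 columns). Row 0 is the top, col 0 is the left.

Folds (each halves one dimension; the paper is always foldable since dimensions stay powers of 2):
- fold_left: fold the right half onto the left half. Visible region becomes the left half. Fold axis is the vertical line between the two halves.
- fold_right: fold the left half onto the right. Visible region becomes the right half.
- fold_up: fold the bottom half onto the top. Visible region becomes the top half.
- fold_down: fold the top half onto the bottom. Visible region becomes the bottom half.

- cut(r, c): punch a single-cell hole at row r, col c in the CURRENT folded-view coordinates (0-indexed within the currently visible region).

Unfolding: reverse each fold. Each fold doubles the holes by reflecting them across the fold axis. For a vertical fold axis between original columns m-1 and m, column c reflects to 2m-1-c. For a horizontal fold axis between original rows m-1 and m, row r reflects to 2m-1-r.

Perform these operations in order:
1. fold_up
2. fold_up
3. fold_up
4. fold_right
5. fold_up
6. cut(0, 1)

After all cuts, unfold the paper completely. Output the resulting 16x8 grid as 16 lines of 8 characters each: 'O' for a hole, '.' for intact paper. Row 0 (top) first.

Op 1 fold_up: fold axis h@8; visible region now rows[0,8) x cols[0,8) = 8x8
Op 2 fold_up: fold axis h@4; visible region now rows[0,4) x cols[0,8) = 4x8
Op 3 fold_up: fold axis h@2; visible region now rows[0,2) x cols[0,8) = 2x8
Op 4 fold_right: fold axis v@4; visible region now rows[0,2) x cols[4,8) = 2x4
Op 5 fold_up: fold axis h@1; visible region now rows[0,1) x cols[4,8) = 1x4
Op 6 cut(0, 1): punch at orig (0,5); cuts so far [(0, 5)]; region rows[0,1) x cols[4,8) = 1x4
Unfold 1 (reflect across h@1): 2 holes -> [(0, 5), (1, 5)]
Unfold 2 (reflect across v@4): 4 holes -> [(0, 2), (0, 5), (1, 2), (1, 5)]
Unfold 3 (reflect across h@2): 8 holes -> [(0, 2), (0, 5), (1, 2), (1, 5), (2, 2), (2, 5), (3, 2), (3, 5)]
Unfold 4 (reflect across h@4): 16 holes -> [(0, 2), (0, 5), (1, 2), (1, 5), (2, 2), (2, 5), (3, 2), (3, 5), (4, 2), (4, 5), (5, 2), (5, 5), (6, 2), (6, 5), (7, 2), (7, 5)]
Unfold 5 (reflect across h@8): 32 holes -> [(0, 2), (0, 5), (1, 2), (1, 5), (2, 2), (2, 5), (3, 2), (3, 5), (4, 2), (4, 5), (5, 2), (5, 5), (6, 2), (6, 5), (7, 2), (7, 5), (8, 2), (8, 5), (9, 2), (9, 5), (10, 2), (10, 5), (11, 2), (11, 5), (12, 2), (12, 5), (13, 2), (13, 5), (14, 2), (14, 5), (15, 2), (15, 5)]

Answer: ..O..O..
..O..O..
..O..O..
..O..O..
..O..O..
..O..O..
..O..O..
..O..O..
..O..O..
..O..O..
..O..O..
..O..O..
..O..O..
..O..O..
..O..O..
..O..O..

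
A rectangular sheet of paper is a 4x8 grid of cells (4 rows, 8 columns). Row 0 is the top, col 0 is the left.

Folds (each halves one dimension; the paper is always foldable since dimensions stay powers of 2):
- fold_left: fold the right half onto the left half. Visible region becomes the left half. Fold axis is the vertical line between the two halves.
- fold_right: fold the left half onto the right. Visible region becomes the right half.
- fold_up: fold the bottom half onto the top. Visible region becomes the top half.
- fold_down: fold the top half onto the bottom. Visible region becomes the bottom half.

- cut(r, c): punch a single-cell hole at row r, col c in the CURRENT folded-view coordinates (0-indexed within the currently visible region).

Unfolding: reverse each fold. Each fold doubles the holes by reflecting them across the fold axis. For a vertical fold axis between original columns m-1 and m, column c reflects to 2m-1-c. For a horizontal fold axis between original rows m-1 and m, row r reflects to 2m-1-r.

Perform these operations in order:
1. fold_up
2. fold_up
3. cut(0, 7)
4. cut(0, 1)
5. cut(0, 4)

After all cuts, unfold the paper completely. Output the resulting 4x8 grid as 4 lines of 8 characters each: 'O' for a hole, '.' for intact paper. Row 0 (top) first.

Op 1 fold_up: fold axis h@2; visible region now rows[0,2) x cols[0,8) = 2x8
Op 2 fold_up: fold axis h@1; visible region now rows[0,1) x cols[0,8) = 1x8
Op 3 cut(0, 7): punch at orig (0,7); cuts so far [(0, 7)]; region rows[0,1) x cols[0,8) = 1x8
Op 4 cut(0, 1): punch at orig (0,1); cuts so far [(0, 1), (0, 7)]; region rows[0,1) x cols[0,8) = 1x8
Op 5 cut(0, 4): punch at orig (0,4); cuts so far [(0, 1), (0, 4), (0, 7)]; region rows[0,1) x cols[0,8) = 1x8
Unfold 1 (reflect across h@1): 6 holes -> [(0, 1), (0, 4), (0, 7), (1, 1), (1, 4), (1, 7)]
Unfold 2 (reflect across h@2): 12 holes -> [(0, 1), (0, 4), (0, 7), (1, 1), (1, 4), (1, 7), (2, 1), (2, 4), (2, 7), (3, 1), (3, 4), (3, 7)]

Answer: .O..O..O
.O..O..O
.O..O..O
.O..O..O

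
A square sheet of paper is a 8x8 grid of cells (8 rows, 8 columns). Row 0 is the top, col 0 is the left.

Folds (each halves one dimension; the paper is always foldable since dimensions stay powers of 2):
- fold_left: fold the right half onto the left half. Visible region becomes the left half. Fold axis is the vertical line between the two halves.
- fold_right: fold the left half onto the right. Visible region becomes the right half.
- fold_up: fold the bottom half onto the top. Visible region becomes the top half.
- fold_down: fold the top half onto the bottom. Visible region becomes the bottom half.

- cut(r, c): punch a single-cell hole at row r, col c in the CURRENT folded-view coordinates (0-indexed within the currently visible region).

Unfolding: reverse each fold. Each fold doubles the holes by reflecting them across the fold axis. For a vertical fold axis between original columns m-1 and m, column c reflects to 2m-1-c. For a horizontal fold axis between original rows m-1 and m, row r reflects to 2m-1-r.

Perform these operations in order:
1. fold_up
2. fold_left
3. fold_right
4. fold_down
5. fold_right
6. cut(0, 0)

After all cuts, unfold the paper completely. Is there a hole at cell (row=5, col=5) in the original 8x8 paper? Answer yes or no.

Answer: yes

Derivation:
Op 1 fold_up: fold axis h@4; visible region now rows[0,4) x cols[0,8) = 4x8
Op 2 fold_left: fold axis v@4; visible region now rows[0,4) x cols[0,4) = 4x4
Op 3 fold_right: fold axis v@2; visible region now rows[0,4) x cols[2,4) = 4x2
Op 4 fold_down: fold axis h@2; visible region now rows[2,4) x cols[2,4) = 2x2
Op 5 fold_right: fold axis v@3; visible region now rows[2,4) x cols[3,4) = 2x1
Op 6 cut(0, 0): punch at orig (2,3); cuts so far [(2, 3)]; region rows[2,4) x cols[3,4) = 2x1
Unfold 1 (reflect across v@3): 2 holes -> [(2, 2), (2, 3)]
Unfold 2 (reflect across h@2): 4 holes -> [(1, 2), (1, 3), (2, 2), (2, 3)]
Unfold 3 (reflect across v@2): 8 holes -> [(1, 0), (1, 1), (1, 2), (1, 3), (2, 0), (2, 1), (2, 2), (2, 3)]
Unfold 4 (reflect across v@4): 16 holes -> [(1, 0), (1, 1), (1, 2), (1, 3), (1, 4), (1, 5), (1, 6), (1, 7), (2, 0), (2, 1), (2, 2), (2, 3), (2, 4), (2, 5), (2, 6), (2, 7)]
Unfold 5 (reflect across h@4): 32 holes -> [(1, 0), (1, 1), (1, 2), (1, 3), (1, 4), (1, 5), (1, 6), (1, 7), (2, 0), (2, 1), (2, 2), (2, 3), (2, 4), (2, 5), (2, 6), (2, 7), (5, 0), (5, 1), (5, 2), (5, 3), (5, 4), (5, 5), (5, 6), (5, 7), (6, 0), (6, 1), (6, 2), (6, 3), (6, 4), (6, 5), (6, 6), (6, 7)]
Holes: [(1, 0), (1, 1), (1, 2), (1, 3), (1, 4), (1, 5), (1, 6), (1, 7), (2, 0), (2, 1), (2, 2), (2, 3), (2, 4), (2, 5), (2, 6), (2, 7), (5, 0), (5, 1), (5, 2), (5, 3), (5, 4), (5, 5), (5, 6), (5, 7), (6, 0), (6, 1), (6, 2), (6, 3), (6, 4), (6, 5), (6, 6), (6, 7)]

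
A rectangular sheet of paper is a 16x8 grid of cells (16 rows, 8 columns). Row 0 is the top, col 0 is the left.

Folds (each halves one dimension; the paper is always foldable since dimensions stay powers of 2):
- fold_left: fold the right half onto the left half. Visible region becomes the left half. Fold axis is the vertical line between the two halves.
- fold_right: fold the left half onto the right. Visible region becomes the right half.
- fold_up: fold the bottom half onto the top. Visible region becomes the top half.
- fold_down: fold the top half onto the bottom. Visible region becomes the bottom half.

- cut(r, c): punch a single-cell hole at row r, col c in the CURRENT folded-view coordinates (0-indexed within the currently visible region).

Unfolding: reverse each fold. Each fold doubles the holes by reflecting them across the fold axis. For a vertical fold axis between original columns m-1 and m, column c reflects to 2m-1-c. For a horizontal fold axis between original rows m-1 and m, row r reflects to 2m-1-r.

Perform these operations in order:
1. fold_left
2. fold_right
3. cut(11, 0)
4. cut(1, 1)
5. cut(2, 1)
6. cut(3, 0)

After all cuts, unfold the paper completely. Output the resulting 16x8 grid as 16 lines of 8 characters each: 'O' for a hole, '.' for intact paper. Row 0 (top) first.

Answer: ........
O..OO..O
O..OO..O
.OO..OO.
........
........
........
........
........
........
........
.OO..OO.
........
........
........
........

Derivation:
Op 1 fold_left: fold axis v@4; visible region now rows[0,16) x cols[0,4) = 16x4
Op 2 fold_right: fold axis v@2; visible region now rows[0,16) x cols[2,4) = 16x2
Op 3 cut(11, 0): punch at orig (11,2); cuts so far [(11, 2)]; region rows[0,16) x cols[2,4) = 16x2
Op 4 cut(1, 1): punch at orig (1,3); cuts so far [(1, 3), (11, 2)]; region rows[0,16) x cols[2,4) = 16x2
Op 5 cut(2, 1): punch at orig (2,3); cuts so far [(1, 3), (2, 3), (11, 2)]; region rows[0,16) x cols[2,4) = 16x2
Op 6 cut(3, 0): punch at orig (3,2); cuts so far [(1, 3), (2, 3), (3, 2), (11, 2)]; region rows[0,16) x cols[2,4) = 16x2
Unfold 1 (reflect across v@2): 8 holes -> [(1, 0), (1, 3), (2, 0), (2, 3), (3, 1), (3, 2), (11, 1), (11, 2)]
Unfold 2 (reflect across v@4): 16 holes -> [(1, 0), (1, 3), (1, 4), (1, 7), (2, 0), (2, 3), (2, 4), (2, 7), (3, 1), (3, 2), (3, 5), (3, 6), (11, 1), (11, 2), (11, 5), (11, 6)]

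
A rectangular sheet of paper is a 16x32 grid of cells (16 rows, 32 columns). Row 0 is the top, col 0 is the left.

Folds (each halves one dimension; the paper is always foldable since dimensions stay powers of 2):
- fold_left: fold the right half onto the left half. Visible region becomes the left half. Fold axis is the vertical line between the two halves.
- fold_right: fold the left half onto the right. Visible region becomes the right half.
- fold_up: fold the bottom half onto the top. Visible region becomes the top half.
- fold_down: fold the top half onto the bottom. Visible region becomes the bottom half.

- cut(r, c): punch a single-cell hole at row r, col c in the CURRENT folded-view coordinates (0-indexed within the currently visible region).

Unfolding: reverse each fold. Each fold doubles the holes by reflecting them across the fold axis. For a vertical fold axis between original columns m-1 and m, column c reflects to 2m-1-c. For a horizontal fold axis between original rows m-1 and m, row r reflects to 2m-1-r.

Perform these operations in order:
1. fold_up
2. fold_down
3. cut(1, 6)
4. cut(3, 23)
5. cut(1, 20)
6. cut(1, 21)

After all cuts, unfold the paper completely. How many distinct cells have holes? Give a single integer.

Answer: 16

Derivation:
Op 1 fold_up: fold axis h@8; visible region now rows[0,8) x cols[0,32) = 8x32
Op 2 fold_down: fold axis h@4; visible region now rows[4,8) x cols[0,32) = 4x32
Op 3 cut(1, 6): punch at orig (5,6); cuts so far [(5, 6)]; region rows[4,8) x cols[0,32) = 4x32
Op 4 cut(3, 23): punch at orig (7,23); cuts so far [(5, 6), (7, 23)]; region rows[4,8) x cols[0,32) = 4x32
Op 5 cut(1, 20): punch at orig (5,20); cuts so far [(5, 6), (5, 20), (7, 23)]; region rows[4,8) x cols[0,32) = 4x32
Op 6 cut(1, 21): punch at orig (5,21); cuts so far [(5, 6), (5, 20), (5, 21), (7, 23)]; region rows[4,8) x cols[0,32) = 4x32
Unfold 1 (reflect across h@4): 8 holes -> [(0, 23), (2, 6), (2, 20), (2, 21), (5, 6), (5, 20), (5, 21), (7, 23)]
Unfold 2 (reflect across h@8): 16 holes -> [(0, 23), (2, 6), (2, 20), (2, 21), (5, 6), (5, 20), (5, 21), (7, 23), (8, 23), (10, 6), (10, 20), (10, 21), (13, 6), (13, 20), (13, 21), (15, 23)]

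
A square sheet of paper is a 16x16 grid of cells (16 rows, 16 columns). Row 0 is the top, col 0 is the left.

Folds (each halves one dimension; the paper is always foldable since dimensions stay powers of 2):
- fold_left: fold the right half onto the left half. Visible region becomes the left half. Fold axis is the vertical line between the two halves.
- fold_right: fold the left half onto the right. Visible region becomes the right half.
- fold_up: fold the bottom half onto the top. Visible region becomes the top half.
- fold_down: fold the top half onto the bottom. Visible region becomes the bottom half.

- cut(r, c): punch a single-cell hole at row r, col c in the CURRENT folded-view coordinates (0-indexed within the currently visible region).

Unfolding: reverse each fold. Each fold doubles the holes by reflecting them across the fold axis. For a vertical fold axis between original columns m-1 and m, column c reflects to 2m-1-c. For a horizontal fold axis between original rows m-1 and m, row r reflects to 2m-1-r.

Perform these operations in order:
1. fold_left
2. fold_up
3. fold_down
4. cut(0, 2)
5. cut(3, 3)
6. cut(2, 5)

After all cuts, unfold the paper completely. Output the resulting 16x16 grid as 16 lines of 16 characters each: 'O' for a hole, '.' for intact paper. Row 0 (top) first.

Answer: ...O........O...
.....O....O.....
................
..O..........O..
..O..........O..
................
.....O....O.....
...O........O...
...O........O...
.....O....O.....
................
..O..........O..
..O..........O..
................
.....O....O.....
...O........O...

Derivation:
Op 1 fold_left: fold axis v@8; visible region now rows[0,16) x cols[0,8) = 16x8
Op 2 fold_up: fold axis h@8; visible region now rows[0,8) x cols[0,8) = 8x8
Op 3 fold_down: fold axis h@4; visible region now rows[4,8) x cols[0,8) = 4x8
Op 4 cut(0, 2): punch at orig (4,2); cuts so far [(4, 2)]; region rows[4,8) x cols[0,8) = 4x8
Op 5 cut(3, 3): punch at orig (7,3); cuts so far [(4, 2), (7, 3)]; region rows[4,8) x cols[0,8) = 4x8
Op 6 cut(2, 5): punch at orig (6,5); cuts so far [(4, 2), (6, 5), (7, 3)]; region rows[4,8) x cols[0,8) = 4x8
Unfold 1 (reflect across h@4): 6 holes -> [(0, 3), (1, 5), (3, 2), (4, 2), (6, 5), (7, 3)]
Unfold 2 (reflect across h@8): 12 holes -> [(0, 3), (1, 5), (3, 2), (4, 2), (6, 5), (7, 3), (8, 3), (9, 5), (11, 2), (12, 2), (14, 5), (15, 3)]
Unfold 3 (reflect across v@8): 24 holes -> [(0, 3), (0, 12), (1, 5), (1, 10), (3, 2), (3, 13), (4, 2), (4, 13), (6, 5), (6, 10), (7, 3), (7, 12), (8, 3), (8, 12), (9, 5), (9, 10), (11, 2), (11, 13), (12, 2), (12, 13), (14, 5), (14, 10), (15, 3), (15, 12)]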